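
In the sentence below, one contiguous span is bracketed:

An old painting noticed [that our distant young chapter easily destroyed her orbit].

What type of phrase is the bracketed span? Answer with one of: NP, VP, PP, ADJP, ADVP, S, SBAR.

SBAR

The bracketed span "that our distant young chapter easily destroyed her orbit" is headed by "that", making it a subordinate clause (SBAR).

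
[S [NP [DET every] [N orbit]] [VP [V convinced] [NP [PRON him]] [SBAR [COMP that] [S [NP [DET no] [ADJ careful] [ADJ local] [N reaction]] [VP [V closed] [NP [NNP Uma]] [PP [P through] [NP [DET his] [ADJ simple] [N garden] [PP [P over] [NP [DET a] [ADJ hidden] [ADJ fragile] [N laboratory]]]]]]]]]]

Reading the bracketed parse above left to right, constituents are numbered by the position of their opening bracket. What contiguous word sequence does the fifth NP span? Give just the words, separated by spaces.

his simple garden over a hidden fragile laboratory

The NP opening brackets appear, in order, over: "every orbit"; "him"; "no careful local reaction"; "Uma"; "his simple garden over a hidden fragile laboratory"; "a hidden fragile laboratory". The fifth one spans "his simple garden over a hidden fragile laboratory".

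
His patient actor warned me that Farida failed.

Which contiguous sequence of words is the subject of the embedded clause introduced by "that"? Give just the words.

Farida

In the embedded clause introduced by "that" the verb is "failed"; the NP preceding it, "Farida", is the subject.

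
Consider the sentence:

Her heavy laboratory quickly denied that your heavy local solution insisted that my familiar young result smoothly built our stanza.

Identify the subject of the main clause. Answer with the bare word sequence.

In the main clause the verb is "denied"; the NP preceding it, "her heavy laboratory", is the subject.

her heavy laboratory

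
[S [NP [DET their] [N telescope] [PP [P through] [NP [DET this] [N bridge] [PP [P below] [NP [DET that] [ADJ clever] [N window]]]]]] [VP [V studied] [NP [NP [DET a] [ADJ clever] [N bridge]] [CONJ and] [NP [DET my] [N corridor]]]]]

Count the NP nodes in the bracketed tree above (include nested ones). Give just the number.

6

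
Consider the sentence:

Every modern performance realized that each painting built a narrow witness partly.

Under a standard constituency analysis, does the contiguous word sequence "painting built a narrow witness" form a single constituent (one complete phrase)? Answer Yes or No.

No

The smallest constituent containing the whole sequence is the clause [S each painting built a narrow witness partly], but the sequence is only part of it — it straddles the boundary between noun phrase "each painting" and verb phrase "built a narrow witness partly".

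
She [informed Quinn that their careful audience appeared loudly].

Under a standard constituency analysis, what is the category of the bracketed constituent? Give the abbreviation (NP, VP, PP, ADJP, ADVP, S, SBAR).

VP

"informed" is the head of the bracketed span, so the span is a verb phrase: VP.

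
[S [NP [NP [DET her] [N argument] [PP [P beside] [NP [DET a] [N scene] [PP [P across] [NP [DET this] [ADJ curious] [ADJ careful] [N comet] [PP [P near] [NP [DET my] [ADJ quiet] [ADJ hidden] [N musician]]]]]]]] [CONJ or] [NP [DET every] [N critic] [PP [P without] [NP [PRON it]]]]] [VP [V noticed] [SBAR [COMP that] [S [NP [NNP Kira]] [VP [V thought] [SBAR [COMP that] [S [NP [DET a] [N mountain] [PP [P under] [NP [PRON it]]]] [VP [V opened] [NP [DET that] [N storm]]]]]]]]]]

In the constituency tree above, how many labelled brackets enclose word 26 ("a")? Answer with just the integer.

9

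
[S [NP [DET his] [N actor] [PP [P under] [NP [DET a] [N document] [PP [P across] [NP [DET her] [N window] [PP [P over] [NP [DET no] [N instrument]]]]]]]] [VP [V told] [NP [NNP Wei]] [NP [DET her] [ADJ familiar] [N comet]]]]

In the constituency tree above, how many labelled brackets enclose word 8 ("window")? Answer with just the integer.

7

Counting open brackets not yet closed at "window": [S [NP [PP [NP [PP [NP [N = 7.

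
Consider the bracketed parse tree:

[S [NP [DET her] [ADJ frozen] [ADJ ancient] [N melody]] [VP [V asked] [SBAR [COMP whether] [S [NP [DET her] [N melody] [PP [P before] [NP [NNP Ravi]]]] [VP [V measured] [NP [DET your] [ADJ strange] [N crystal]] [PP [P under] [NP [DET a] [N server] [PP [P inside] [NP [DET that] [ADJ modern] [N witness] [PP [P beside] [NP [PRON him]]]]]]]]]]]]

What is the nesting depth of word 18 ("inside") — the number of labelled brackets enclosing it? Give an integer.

9

Path from the root down to the word: S → VP → SBAR → S → VP → PP → NP → PP → P. That is 9 enclosing brackets.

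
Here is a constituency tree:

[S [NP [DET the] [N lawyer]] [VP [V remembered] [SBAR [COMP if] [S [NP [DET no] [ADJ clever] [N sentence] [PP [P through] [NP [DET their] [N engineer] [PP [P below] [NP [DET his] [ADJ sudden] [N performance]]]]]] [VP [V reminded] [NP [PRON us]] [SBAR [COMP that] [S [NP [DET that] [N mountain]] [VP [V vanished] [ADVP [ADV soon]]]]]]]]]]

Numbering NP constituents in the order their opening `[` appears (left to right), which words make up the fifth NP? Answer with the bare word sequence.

us

Opening `[NP` markers occur at word positions 1, 5, 9, 12, 16, 18; the fifth of these opens the constituent [NP us].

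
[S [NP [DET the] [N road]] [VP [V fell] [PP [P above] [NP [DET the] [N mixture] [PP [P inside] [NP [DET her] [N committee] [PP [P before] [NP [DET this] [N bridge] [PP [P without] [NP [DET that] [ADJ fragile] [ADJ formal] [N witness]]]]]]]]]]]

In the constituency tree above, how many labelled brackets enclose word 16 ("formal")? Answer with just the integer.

11

The word sits inside ADJ, which is inside NP, inside PP, inside NP, inside PP, inside NP, inside PP, inside NP, inside PP, inside VP, inside S — 11 brackets in all.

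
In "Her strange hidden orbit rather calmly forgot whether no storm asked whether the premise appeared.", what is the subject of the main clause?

her strange hidden orbit

The subject of the main clause is the NP immediately before the verb "forgot": "her strange hidden orbit".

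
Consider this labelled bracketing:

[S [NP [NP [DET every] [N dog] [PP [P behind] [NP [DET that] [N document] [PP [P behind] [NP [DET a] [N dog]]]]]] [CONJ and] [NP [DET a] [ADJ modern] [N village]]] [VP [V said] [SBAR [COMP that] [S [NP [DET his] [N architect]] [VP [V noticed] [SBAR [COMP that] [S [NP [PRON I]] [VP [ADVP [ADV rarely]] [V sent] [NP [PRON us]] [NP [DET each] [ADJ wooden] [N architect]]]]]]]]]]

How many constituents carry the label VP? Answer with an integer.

3

Scanning left to right, an opening `[VP` appears at word positions 13, 17, 20 — 3 in total.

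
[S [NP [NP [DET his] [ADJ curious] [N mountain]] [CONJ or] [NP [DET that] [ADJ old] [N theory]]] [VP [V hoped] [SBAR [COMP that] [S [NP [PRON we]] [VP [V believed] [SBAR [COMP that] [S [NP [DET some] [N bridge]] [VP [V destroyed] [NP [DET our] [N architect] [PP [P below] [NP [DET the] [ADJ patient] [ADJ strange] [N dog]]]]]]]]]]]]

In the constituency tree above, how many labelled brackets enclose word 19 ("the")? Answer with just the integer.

12

The word sits inside DET, which is inside NP, inside PP, inside NP, inside VP, inside S, inside SBAR, inside VP, inside S, inside SBAR, inside VP, inside S — 12 brackets in all.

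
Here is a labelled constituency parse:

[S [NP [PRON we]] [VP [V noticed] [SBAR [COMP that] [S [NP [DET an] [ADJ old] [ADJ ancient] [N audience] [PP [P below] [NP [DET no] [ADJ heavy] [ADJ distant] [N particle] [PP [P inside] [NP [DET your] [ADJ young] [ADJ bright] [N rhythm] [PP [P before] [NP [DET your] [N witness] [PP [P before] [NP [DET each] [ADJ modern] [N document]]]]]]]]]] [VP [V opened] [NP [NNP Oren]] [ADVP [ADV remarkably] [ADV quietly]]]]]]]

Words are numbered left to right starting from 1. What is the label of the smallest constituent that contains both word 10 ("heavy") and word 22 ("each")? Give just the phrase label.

NP

Both words fall inside [NP no heavy distant particle inside your young bright rhythm before your witness before each modern document] (words 9–24), and no smaller constituent contains them both. Label: NP.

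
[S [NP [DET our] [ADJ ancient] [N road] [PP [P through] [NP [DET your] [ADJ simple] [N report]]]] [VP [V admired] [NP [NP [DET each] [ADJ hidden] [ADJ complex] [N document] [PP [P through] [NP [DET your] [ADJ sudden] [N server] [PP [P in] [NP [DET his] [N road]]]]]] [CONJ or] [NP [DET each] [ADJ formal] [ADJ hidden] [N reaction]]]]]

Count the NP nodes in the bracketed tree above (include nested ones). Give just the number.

7

Scanning left to right, an opening `[NP` appears at word positions 1, 5, 9, 9, 14, 18, 21 — 7 in total.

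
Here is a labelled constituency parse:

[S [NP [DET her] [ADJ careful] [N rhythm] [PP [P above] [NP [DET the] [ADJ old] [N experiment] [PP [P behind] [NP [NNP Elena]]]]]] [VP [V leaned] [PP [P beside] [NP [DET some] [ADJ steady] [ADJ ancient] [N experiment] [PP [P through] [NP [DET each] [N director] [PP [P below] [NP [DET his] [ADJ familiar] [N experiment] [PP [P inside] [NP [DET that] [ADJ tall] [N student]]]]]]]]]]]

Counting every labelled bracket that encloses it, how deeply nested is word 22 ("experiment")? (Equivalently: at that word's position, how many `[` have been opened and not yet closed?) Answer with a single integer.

9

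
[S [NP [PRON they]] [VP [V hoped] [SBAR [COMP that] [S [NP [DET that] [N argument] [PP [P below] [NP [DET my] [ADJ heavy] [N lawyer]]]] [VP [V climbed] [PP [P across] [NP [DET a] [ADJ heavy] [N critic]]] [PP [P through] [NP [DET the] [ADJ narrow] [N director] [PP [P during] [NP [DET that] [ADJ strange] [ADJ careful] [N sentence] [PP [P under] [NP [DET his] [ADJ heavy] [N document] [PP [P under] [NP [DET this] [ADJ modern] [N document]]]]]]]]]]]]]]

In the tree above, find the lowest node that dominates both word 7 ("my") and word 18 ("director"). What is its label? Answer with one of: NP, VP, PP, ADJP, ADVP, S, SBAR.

The smallest bracket enclosing both words is [S that argument below my heavy lawyer climbed across a heavy critic through the narrow director during that strange careful sentence under his heavy document under this modern document], so the label is S.

S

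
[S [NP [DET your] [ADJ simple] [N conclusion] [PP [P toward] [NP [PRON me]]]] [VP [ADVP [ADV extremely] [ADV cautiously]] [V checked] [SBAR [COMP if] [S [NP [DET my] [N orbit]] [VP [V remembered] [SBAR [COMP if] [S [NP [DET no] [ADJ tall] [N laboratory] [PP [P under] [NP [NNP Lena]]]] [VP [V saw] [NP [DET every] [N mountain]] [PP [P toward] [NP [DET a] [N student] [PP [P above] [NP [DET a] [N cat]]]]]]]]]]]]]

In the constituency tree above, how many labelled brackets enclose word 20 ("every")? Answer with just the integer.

10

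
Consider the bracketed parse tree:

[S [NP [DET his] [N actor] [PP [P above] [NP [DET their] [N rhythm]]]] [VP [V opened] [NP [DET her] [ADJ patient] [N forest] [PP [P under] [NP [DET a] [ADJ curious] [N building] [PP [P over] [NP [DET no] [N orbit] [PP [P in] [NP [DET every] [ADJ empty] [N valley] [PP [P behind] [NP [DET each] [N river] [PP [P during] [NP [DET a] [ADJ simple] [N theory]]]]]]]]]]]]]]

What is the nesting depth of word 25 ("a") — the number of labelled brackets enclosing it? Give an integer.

14

Counting open brackets not yet closed at "a": [S [VP [NP [PP [NP [PP [NP [PP [NP [PP [NP [PP [NP [DET = 14.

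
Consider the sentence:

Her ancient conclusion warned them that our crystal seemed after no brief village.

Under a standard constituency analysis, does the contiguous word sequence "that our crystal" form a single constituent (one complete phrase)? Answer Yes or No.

No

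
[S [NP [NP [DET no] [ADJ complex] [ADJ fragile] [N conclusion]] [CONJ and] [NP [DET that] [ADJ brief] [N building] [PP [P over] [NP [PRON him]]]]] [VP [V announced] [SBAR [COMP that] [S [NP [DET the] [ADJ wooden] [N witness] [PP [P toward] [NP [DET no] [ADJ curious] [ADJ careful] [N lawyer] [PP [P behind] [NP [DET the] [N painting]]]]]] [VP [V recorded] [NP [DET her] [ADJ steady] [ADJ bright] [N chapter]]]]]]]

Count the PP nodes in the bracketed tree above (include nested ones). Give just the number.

3

Scanning left to right, an opening `[PP` appears at word positions 9, 16, 21 — 3 in total.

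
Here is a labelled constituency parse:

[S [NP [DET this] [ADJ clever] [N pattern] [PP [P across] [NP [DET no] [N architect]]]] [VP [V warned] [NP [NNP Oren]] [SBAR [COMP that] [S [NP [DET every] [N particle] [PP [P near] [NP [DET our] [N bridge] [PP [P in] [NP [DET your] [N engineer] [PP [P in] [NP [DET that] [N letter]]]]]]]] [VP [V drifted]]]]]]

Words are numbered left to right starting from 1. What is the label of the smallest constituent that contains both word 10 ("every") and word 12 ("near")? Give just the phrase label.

Both words fall inside [NP every particle near our bridge in your engineer in that letter] (words 10–20), and no smaller constituent contains them both. Label: NP.

NP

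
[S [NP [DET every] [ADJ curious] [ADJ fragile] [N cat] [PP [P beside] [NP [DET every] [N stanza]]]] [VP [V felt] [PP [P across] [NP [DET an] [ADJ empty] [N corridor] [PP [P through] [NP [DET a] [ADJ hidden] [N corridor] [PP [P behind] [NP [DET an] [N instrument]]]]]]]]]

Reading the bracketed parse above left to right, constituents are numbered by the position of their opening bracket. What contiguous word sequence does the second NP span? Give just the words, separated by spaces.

every stanza

The NP opening brackets appear, in order, over: "every curious fragile cat beside every stanza"; "every stanza"; "an empty corridor through a hidden corridor behind an instrument"; "a hidden corridor behind an instrument"; "an instrument". The second one spans "every stanza".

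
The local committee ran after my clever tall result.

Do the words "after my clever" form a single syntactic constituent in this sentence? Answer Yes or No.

No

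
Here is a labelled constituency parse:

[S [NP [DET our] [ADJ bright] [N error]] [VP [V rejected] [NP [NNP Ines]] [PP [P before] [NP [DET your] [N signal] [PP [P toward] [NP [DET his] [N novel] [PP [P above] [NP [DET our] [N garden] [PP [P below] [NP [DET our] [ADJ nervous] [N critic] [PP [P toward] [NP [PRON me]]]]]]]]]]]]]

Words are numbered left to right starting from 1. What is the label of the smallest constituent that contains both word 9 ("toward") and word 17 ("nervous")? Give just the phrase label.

Word 9 lies under S → VP → PP → NP → PP → P; word 17 lies under S → VP → PP → NP → PP → NP → PP → NP → PP → NP → ADJ. The lowest shared node is the PP.

PP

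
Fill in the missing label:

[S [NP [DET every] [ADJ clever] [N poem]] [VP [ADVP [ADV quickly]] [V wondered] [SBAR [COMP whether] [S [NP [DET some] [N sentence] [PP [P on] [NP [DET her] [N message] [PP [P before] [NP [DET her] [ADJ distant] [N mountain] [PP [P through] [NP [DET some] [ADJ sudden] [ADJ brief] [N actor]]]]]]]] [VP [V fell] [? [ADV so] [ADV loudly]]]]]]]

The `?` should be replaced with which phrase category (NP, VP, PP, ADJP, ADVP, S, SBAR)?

ADVP

The `?` node immediately contains: ADV 'so', ADV 'loudly'. That is the internal structure of an adverb phrase, so the label is ADVP.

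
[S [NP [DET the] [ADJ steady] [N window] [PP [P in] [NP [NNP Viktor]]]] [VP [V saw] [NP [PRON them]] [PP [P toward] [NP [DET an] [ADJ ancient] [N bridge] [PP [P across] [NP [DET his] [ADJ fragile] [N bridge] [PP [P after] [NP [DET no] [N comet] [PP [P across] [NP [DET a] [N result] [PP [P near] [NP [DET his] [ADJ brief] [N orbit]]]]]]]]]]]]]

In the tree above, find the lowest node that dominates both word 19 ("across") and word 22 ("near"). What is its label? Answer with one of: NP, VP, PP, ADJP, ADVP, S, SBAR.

The smallest bracket enclosing both words is [PP across a result near his brief orbit], so the label is PP.

PP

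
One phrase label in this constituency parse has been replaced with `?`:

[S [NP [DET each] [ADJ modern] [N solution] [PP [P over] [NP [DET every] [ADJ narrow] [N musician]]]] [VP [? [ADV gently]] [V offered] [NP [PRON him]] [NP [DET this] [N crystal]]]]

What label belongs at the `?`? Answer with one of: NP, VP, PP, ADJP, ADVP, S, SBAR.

ADVP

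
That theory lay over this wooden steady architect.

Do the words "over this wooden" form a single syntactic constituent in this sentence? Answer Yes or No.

No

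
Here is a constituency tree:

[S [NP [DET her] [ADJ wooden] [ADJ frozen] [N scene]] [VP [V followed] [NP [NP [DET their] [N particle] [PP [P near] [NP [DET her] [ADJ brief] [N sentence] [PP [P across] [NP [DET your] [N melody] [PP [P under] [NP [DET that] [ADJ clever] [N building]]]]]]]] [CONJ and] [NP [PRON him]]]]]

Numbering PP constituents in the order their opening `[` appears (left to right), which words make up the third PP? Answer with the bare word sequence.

In left-to-right order the PP constituents are "near her brief sentence across your melody under that clever building"; "across your melody under that clever building"; "under that clever building". Number 3 is "under that clever building".

under that clever building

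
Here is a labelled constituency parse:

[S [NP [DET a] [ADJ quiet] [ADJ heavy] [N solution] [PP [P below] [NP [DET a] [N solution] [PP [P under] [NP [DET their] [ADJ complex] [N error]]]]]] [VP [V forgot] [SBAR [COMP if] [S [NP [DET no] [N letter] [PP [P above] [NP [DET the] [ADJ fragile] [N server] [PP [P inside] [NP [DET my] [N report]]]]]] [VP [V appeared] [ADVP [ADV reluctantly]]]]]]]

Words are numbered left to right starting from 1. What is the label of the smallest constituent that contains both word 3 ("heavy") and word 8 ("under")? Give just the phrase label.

The smallest bracket enclosing both words is [NP a quiet heavy solution below a solution under their complex error], so the label is NP.

NP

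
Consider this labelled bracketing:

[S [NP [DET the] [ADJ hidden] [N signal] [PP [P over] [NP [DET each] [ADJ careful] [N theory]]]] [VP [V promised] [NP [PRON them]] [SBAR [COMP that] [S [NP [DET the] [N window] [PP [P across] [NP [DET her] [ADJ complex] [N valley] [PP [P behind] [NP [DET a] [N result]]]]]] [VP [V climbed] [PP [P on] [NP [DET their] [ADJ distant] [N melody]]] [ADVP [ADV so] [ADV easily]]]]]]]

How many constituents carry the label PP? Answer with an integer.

4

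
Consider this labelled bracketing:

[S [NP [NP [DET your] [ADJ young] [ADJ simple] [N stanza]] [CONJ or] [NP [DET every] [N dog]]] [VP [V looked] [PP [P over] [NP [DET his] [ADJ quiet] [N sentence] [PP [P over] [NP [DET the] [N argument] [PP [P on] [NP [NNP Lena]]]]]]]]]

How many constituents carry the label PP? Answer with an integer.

3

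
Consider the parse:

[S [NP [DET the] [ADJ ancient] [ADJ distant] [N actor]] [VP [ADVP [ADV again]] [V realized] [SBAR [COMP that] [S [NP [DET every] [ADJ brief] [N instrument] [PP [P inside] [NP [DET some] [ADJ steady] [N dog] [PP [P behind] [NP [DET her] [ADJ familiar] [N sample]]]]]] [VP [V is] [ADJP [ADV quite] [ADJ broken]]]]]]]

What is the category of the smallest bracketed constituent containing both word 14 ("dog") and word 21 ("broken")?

S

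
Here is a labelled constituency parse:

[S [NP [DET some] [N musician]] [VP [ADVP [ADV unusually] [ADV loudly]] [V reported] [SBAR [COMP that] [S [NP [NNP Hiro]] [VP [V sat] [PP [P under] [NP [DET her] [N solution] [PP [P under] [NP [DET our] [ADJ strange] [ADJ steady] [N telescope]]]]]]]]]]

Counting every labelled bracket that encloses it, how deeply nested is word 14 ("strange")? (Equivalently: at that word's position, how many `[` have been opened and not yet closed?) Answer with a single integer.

10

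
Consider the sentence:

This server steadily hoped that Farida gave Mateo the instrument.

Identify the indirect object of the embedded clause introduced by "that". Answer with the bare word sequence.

The verb of the embedded clause introduced by "that" is "gave"; its indirect object is the NP "Mateo".

Mateo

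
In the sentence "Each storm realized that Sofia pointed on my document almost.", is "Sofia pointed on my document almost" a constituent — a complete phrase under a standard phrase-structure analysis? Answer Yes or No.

"Sofia pointed on my document almost" is exactly the clause [S Sofia pointed on my document almost], a complete constituent.

Yes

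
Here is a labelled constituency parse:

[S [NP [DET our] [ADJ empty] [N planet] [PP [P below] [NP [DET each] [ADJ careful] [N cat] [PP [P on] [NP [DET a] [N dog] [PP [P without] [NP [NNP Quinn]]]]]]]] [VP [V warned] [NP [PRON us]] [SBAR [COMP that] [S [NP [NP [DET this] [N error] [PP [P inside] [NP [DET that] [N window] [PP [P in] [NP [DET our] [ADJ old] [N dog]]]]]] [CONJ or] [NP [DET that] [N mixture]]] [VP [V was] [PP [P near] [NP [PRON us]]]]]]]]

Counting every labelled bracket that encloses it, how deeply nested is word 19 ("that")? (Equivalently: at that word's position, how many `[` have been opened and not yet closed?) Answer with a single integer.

The word sits inside DET, which is inside NP, inside PP, inside NP, inside NP, inside S, inside SBAR, inside VP, inside S — 9 brackets in all.

9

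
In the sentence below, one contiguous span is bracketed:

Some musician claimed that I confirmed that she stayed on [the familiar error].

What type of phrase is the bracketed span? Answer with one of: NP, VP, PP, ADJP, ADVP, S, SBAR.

NP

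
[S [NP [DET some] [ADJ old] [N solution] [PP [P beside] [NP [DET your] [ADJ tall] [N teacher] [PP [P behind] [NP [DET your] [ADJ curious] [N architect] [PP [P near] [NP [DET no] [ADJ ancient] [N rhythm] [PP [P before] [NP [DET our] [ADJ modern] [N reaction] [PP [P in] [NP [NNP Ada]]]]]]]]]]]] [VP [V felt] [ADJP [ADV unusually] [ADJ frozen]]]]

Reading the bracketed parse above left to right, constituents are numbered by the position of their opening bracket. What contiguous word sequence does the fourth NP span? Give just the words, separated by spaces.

no ancient rhythm before our modern reaction in Ada

Opening `[NP` markers occur at word positions 1, 5, 9, 13, 17, 21; the fourth of these opens the constituent [NP no ancient rhythm before our modern reaction in Ada].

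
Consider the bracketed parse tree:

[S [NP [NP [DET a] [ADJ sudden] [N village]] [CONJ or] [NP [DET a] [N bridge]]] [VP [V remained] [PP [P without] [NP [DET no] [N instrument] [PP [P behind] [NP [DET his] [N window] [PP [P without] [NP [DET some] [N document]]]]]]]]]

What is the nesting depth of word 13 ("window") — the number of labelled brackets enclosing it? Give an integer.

7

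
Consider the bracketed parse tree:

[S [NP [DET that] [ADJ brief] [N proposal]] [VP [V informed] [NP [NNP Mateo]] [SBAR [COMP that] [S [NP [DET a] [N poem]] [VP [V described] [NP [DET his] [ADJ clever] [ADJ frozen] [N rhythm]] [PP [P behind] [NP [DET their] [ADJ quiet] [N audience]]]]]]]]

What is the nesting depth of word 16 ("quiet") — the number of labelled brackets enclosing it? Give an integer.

8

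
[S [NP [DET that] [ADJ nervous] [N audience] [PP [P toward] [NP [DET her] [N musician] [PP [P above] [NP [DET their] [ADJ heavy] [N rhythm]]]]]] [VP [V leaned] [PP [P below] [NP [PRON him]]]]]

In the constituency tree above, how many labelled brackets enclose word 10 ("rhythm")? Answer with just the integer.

7

The word sits inside N, which is inside NP, inside PP, inside NP, inside PP, inside NP, inside S — 7 brackets in all.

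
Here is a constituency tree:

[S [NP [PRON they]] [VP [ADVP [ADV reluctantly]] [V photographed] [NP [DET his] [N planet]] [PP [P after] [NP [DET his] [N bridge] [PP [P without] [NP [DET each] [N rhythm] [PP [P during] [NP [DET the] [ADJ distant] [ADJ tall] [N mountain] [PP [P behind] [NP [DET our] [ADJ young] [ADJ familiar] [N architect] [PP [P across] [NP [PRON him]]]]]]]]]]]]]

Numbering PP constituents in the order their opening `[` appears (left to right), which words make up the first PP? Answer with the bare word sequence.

Opening `[PP` markers occur at word positions 6, 9, 12, 17, 22; the first of these opens the constituent [PP after his bridge without each rhythm during the distant tall mountain behind our young familiar architect across him].

after his bridge without each rhythm during the distant tall mountain behind our young familiar architect across him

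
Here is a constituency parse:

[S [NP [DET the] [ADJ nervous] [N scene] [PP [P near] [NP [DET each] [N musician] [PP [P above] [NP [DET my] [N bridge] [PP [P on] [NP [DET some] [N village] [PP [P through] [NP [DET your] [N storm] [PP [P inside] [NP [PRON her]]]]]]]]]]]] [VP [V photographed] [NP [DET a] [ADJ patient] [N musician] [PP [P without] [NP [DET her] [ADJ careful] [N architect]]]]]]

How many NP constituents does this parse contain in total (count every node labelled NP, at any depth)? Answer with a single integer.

8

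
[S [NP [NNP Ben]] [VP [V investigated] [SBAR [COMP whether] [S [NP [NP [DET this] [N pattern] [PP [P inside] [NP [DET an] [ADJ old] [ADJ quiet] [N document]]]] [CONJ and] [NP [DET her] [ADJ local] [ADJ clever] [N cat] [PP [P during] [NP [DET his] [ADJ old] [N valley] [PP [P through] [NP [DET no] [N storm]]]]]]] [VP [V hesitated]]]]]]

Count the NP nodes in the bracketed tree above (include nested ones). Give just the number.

7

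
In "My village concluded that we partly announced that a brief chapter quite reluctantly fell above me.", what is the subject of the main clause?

my village

"my village" is the NP that combines with the VP headed by "concluded" to form the main clause — the subject.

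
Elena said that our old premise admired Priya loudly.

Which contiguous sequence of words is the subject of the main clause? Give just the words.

Elena

The subject of the main clause is the NP immediately before the verb "said": "Elena".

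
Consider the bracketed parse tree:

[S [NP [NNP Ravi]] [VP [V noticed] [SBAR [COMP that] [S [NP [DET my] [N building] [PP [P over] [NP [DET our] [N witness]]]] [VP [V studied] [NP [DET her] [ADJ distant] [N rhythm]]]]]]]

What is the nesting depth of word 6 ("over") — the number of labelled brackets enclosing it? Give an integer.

The word sits inside P, which is inside PP, inside NP, inside S, inside SBAR, inside VP, inside S — 7 brackets in all.

7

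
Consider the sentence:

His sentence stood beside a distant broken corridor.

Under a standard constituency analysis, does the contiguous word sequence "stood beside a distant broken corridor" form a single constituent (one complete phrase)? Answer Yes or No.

Yes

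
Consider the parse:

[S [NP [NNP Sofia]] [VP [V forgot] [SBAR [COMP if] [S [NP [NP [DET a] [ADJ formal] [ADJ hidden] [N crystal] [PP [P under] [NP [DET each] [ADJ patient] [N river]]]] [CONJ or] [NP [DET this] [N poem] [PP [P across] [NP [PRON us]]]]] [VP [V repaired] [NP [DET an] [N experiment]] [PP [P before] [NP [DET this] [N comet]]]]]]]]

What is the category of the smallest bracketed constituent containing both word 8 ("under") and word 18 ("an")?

Both words fall inside [S a formal hidden crystal under each patient river or this poem across us repaired an experiment before this comet] (words 4–22), and no smaller constituent contains them both. Label: S.

S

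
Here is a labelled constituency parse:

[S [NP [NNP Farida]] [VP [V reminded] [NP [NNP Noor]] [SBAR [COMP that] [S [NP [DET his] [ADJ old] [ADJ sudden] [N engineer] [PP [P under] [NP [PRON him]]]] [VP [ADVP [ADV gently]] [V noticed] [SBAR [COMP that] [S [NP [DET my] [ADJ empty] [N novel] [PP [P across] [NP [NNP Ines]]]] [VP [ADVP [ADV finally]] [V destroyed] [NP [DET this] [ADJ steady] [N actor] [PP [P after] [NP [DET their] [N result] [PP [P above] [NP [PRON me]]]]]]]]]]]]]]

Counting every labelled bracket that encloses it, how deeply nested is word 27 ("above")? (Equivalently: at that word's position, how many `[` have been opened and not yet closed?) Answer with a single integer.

13

Path from the root down to the word: S → VP → SBAR → S → VP → SBAR → S → VP → NP → PP → NP → PP → P. That is 13 enclosing brackets.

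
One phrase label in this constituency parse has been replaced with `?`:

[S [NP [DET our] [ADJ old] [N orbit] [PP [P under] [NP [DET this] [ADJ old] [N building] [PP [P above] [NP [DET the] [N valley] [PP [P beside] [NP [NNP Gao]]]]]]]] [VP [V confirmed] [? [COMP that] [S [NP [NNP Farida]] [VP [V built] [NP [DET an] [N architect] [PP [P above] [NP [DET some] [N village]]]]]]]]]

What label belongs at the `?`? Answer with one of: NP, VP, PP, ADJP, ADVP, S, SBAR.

SBAR

The `?` node immediately contains: COMP 'that', S. That is the internal structure of a subordinate clause, so the label is SBAR.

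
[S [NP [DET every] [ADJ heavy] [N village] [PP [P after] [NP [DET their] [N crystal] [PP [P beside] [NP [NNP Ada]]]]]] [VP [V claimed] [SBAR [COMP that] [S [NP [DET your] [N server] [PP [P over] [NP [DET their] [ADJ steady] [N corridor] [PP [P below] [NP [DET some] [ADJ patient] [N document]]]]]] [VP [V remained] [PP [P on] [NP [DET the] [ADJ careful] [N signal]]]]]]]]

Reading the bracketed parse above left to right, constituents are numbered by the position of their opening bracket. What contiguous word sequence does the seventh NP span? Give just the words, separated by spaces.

the careful signal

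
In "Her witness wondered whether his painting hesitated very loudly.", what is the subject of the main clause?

her witness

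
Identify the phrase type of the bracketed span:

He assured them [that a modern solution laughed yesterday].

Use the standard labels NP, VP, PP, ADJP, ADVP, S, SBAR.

SBAR

"that" is the head of the bracketed span, so the span is a subordinate clause: SBAR.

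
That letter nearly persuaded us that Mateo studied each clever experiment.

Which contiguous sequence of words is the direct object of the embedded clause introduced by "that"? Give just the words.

The verb of the embedded clause introduced by "that" is "studied"; its direct object is the NP "each clever experiment".

each clever experiment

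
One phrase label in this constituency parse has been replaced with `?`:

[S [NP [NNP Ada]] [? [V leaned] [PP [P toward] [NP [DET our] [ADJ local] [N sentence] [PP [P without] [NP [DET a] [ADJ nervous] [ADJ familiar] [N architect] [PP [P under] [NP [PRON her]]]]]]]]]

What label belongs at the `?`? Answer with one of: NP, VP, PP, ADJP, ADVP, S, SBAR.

A constituent whose immediate children are V 'leaned', PP is a verb phrase: VP.

VP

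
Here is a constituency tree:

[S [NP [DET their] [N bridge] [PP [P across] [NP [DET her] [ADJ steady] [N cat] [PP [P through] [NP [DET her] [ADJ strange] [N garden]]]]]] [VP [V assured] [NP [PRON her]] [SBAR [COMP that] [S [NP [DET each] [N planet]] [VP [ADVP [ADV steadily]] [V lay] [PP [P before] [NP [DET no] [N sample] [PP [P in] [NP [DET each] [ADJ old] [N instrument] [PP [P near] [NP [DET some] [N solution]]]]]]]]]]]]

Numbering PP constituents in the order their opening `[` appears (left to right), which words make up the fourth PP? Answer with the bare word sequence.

The PP opening brackets appear, in order, over: "across her steady cat through her strange garden"; "through her strange garden"; "before no sample in each old instrument near some solution"; "in each old instrument near some solution"; "near some solution". The fourth one spans "in each old instrument near some solution".

in each old instrument near some solution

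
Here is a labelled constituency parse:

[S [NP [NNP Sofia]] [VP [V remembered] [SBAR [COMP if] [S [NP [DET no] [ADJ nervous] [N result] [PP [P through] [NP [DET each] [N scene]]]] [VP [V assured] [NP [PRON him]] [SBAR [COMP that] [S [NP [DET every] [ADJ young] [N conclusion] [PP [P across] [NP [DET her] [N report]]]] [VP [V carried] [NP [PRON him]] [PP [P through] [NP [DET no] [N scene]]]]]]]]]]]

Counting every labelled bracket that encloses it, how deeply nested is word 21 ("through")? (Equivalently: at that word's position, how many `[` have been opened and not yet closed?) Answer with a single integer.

The word sits inside P, which is inside PP, inside VP, inside S, inside SBAR, inside VP, inside S, inside SBAR, inside VP, inside S — 10 brackets in all.

10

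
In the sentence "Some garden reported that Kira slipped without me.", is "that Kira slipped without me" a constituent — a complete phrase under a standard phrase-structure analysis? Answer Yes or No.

Yes

These words form the whole subordinate clause headed by "that", so yes — one constituent.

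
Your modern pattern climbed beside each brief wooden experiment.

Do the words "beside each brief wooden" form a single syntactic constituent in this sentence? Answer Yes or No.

No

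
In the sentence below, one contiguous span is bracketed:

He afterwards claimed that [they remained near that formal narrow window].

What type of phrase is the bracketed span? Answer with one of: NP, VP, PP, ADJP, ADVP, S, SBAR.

S

The span is built around the head "remained" — a clause (S).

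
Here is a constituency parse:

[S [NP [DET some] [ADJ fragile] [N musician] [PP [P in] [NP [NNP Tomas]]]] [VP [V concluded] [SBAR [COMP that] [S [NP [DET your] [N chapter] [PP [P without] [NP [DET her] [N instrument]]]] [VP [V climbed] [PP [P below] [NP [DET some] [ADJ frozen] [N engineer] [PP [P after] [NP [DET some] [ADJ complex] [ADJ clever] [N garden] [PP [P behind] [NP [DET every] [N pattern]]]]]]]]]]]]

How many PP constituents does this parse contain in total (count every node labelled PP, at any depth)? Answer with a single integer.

5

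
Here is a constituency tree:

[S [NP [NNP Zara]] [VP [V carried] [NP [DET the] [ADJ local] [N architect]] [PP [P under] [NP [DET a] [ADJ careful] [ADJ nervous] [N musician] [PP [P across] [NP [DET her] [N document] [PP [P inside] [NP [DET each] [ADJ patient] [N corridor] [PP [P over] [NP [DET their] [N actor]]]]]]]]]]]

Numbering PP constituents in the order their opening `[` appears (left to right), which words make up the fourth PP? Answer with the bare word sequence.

over their actor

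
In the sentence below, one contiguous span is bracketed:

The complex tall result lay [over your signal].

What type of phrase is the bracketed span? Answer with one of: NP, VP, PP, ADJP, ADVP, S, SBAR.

The span is built around the preposition "over" — a prepositional phrase (PP).

PP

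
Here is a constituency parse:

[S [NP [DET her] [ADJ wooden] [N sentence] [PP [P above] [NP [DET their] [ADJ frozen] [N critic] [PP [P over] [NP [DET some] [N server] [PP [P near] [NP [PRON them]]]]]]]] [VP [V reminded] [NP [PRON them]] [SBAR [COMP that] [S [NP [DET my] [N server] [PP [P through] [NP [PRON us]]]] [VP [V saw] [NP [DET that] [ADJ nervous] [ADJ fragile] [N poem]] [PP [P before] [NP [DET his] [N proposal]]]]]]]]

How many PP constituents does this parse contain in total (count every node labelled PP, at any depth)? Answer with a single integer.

The PP constituents are: [PP above their frozen critic over some server near them]; [PP over some server near them]; [PP near them]; [PP through us]; [PP before his proposal]. Total: 5.

5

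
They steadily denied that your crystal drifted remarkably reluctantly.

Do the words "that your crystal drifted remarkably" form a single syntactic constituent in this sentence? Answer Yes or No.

The smallest constituent containing the whole sequence is the subordinate clause [SBAR that your crystal drifted remarkably reluctantly], but the sequence is only part of it — it straddles the boundary between complementizer "that" and clause "your crystal drifted remarkably reluctantly".

No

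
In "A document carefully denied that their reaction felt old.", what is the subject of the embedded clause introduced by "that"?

their reaction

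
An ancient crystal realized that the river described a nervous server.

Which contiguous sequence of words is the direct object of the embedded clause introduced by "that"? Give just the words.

Within the embedded clause introduced by "that", the direct object of "described" is "a nervous server".

a nervous server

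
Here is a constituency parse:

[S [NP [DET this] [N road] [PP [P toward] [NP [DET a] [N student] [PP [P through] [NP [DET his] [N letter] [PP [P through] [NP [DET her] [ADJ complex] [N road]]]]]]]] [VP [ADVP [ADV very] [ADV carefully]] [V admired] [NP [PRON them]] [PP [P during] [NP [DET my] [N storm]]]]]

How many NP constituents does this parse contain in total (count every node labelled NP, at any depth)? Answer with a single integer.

6

Scanning left to right, an opening `[NP` appears at word positions 1, 4, 7, 10, 16, 18 — 6 in total.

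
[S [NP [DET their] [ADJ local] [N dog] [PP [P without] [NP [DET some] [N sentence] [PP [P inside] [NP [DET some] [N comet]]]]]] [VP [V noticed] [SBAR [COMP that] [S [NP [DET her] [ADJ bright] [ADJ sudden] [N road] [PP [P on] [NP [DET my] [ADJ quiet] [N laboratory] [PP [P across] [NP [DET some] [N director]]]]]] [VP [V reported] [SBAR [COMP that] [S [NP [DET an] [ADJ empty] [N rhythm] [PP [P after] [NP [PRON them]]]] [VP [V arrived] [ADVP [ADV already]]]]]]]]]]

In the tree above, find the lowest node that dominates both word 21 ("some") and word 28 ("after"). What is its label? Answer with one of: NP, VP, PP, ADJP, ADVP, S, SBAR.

Both words fall inside [S her bright sudden road on my quiet laboratory across some director reported that an empty rhythm after them arrived already] (words 12–31), and no smaller constituent contains them both. Label: S.

S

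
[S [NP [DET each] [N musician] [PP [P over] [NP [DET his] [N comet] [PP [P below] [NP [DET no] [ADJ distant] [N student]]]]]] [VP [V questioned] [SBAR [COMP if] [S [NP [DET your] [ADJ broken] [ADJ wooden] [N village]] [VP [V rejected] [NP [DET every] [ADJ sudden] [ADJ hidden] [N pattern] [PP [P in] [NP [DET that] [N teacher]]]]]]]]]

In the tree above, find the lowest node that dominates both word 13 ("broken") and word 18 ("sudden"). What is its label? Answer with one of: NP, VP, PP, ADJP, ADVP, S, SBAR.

S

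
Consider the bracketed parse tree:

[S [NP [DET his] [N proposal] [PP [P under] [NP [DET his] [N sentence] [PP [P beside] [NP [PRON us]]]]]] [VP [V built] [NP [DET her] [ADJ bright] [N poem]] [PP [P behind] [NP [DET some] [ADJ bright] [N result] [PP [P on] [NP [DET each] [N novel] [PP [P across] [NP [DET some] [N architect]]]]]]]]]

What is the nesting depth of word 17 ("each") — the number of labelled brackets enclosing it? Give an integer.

7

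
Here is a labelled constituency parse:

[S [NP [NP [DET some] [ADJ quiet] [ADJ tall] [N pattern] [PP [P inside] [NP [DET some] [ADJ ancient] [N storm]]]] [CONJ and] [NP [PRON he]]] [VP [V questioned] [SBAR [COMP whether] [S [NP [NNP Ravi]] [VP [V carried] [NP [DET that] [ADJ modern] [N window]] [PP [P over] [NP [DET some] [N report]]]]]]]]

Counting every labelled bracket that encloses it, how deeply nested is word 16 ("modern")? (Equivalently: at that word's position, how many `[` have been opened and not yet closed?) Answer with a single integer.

7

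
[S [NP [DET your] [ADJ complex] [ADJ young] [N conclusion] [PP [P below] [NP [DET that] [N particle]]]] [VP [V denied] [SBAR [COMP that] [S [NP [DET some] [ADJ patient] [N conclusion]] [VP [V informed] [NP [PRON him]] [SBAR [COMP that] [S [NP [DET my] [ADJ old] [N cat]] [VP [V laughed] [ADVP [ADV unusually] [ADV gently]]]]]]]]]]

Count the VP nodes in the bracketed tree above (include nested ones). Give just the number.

3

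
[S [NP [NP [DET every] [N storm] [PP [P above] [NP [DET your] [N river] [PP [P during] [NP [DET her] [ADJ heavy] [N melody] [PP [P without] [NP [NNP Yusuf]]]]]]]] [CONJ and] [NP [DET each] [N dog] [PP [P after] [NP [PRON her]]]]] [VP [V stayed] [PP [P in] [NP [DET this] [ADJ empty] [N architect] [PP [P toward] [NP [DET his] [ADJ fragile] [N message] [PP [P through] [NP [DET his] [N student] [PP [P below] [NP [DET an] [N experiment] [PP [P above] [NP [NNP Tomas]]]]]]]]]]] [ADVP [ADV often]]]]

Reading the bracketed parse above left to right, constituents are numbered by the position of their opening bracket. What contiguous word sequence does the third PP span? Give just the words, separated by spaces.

In left-to-right order the PP constituents are "above your river during her heavy melody without Yusuf"; "during her heavy melody without Yusuf"; "without Yusuf"; "after her"; "in this empty architect toward his fragile message through his student below an experiment above Tomas"; "toward his fragile message through his student below an experiment above Tomas"; "through his student below an experiment above Tomas"; "below an experiment above Tomas"; "above Tomas". Number 3 is "without Yusuf".

without Yusuf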